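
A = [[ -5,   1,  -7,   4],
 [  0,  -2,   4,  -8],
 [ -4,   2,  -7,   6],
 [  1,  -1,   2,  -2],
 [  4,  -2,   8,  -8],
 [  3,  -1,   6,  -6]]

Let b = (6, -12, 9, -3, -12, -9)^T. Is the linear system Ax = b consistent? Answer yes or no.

yes

Row reduce the augmented matrix [A | b].
R3 ← R3 − (4/5)·R1: [0, 6/5, -7/5, 14/5, 21/5]
R4 ← R4 + (1/5)·R1: [0, -4/5, 3/5, -6/5, -9/5]
R5 ← R5 + (4/5)·R1: [0, -6/5, 12/5, -24/5, -36/5]
R6 ← R6 + (3/5)·R1: [0, -2/5, 9/5, -18/5, -27/5]
R3 ← R3 + (3/5)·R2: [0, 0, 1, -2, -3]
R4 ← R4 − (2/5)·R2: [0, 0, -1, 2, 3]
R5 ← R5 − (3/5)·R2: [0, 0, 0, 0, 0]
R6 ← R6 − (1/5)·R2: [0, 0, 1, -2, -3]
R4 ← R4 + R3: [0, 0, 0, 0, 0]
R6 ← R6 − R3: [0, 0, 0, 0, 0]
The echelon form has 3 nonzero rows, and every pivot lies in the first 4 columns, so rank(A) = rank([A|b]) = 3.
The system is consistent.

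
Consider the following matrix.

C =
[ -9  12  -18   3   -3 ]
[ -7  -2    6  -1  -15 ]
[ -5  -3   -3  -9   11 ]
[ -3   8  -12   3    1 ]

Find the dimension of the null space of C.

2

Row reduce to echelon form.
R2 ← R2 − (7/9)·R1: [0, -34/3, 20, -10/3, -38/3]
R3 ← R3 − (5/9)·R1: [0, -29/3, 7, -32/3, 38/3]
R4 ← R4 − (1/3)·R1: [0, 4, -6, 2, 2]
R3 ← R3 − (29/34)·R2: [0, 0, -171/17, -133/17, 399/17]
R4 ← R4 + (6/17)·R2: [0, 0, 18/17, 14/17, -42/17]
R4 ← R4 + (2/19)·R3: [0, 0, 0, 0, 0]
3 nonzero rows, so rank(C) = 3.
C has 5 columns; by rank–nullity, nullity = 5 − 3 = 2.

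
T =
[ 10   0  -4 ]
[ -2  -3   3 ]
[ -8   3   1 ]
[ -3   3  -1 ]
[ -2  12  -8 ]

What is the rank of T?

2

Row reduce to echelon form.
R2 ← R2 + (1/5)·R1: [0, -3, 11/5]
R3 ← R3 + (4/5)·R1: [0, 3, -11/5]
R4 ← R4 + (3/10)·R1: [0, 3, -11/5]
R5 ← R5 + (1/5)·R1: [0, 12, -44/5]
R3 ← R3 + R2: [0, 0, 0]
R4 ← R4 + R2: [0, 0, 0]
R5 ← R5 + (4)·R2: [0, 0, 0]
Echelon form has 2 nonzero rows, so rank(T) = 2.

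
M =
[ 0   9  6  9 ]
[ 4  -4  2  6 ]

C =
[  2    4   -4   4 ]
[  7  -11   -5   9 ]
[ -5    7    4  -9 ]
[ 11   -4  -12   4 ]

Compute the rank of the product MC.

First compute MC:
[[132, -93, -129,  63],
 [ 36,  50, -60, -14]]
Now row reduce the product.
R2 ← R2 − (3/11)·R1: [0, 829/11, -273/11, -343/11]
2 nonzero rows, so rank(MC) = 2.

2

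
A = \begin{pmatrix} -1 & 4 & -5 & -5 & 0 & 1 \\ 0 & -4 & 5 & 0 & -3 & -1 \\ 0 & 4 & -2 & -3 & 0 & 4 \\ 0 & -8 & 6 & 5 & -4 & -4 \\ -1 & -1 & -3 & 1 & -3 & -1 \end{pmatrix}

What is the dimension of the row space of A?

4

Row reduce to echelon form.
R5 ← R5 − R1: [0, -5, 2, 6, -3, -2]
R3 ← R3 + R2: [0, 0, 3, -3, -3, 3]
R4 ← R4 − (2)·R2: [0, 0, -4, 5, 2, -2]
R5 ← R5 − (5/4)·R2: [0, 0, -17/4, 6, 3/4, -3/4]
R4 ← R4 + (4/3)·R3: [0, 0, 0, 1, -2, 2]
R5 ← R5 + (17/12)·R3: [0, 0, 0, 7/4, -7/2, 7/2]
R5 ← R5 − (7/4)·R4: [0, 0, 0, 0, 0, 0]
Echelon form has 4 nonzero rows, so rank(A) = 4.
The row space has dimension equal to the rank: 4.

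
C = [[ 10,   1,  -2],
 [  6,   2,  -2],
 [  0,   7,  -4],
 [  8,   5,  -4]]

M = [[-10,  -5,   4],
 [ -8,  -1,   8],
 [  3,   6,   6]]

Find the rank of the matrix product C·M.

2

First compute CM:
[[-114, -63,  36],
 [-82, -44,  28],
 [-68, -31,  32],
 [-132, -69,  48]]
Now row reduce the product.
R2 ← R2 − (41/57)·R1: [0, 25/19, 40/19]
R3 ← R3 − (34/57)·R1: [0, 125/19, 200/19]
R4 ← R4 − (22/19)·R1: [0, 75/19, 120/19]
R3 ← R3 − (5)·R2: [0, 0, 0]
R4 ← R4 − (3)·R2: [0, 0, 0]
2 nonzero rows, so rank(CM) = 2.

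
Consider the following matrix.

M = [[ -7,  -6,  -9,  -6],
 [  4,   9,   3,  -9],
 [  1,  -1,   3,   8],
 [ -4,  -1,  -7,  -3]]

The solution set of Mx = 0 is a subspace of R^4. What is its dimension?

Row reduce to echelon form.
R2 ← R2 + (4/7)·R1: [0, 39/7, -15/7, -87/7]
R3 ← R3 + (1/7)·R1: [0, -13/7, 12/7, 50/7]
R4 ← R4 − (4/7)·R1: [0, 17/7, -13/7, 3/7]
R3 ← R3 + (1/3)·R2: [0, 0, 1, 3]
R4 ← R4 − (17/39)·R2: [0, 0, -12/13, 76/13]
R4 ← R4 + (12/13)·R3: [0, 0, 0, 112/13]
4 nonzero rows, so rank(M) = 4.
M has 4 columns; by rank–nullity, nullity = 4 − 4 = 0.

0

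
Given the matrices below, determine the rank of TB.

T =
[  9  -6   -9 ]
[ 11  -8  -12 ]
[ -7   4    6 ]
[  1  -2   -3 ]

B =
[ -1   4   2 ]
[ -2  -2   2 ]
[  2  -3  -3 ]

First compute TB:
[[-15,  75,  33],
 [-19,  96,  42],
 [ 11, -54, -24],
 [ -3,  17,   7]]
Now row reduce the product.
R2 ← R2 − (19/15)·R1: [0, 1, 1/5]
R3 ← R3 + (11/15)·R1: [0, 1, 1/5]
R4 ← R4 − (1/5)·R1: [0, 2, 2/5]
R3 ← R3 − R2: [0, 0, 0]
R4 ← R4 − (2)·R2: [0, 0, 0]
2 nonzero rows, so rank(TB) = 2.

2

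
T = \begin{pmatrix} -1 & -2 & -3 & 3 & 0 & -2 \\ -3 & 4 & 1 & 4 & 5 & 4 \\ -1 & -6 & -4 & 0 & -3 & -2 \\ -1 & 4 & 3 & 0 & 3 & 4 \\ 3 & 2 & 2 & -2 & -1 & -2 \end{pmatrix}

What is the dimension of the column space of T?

3

Row reduce to echelon form.
R2 ← R2 − (3)·R1: [0, 10, 10, -5, 5, 10]
R3 ← R3 − R1: [0, -4, -1, -3, -3, 0]
R4 ← R4 − R1: [0, 6, 6, -3, 3, 6]
R5 ← R5 + (3)·R1: [0, -4, -7, 7, -1, -8]
R3 ← R3 + (2/5)·R2: [0, 0, 3, -5, -1, 4]
R4 ← R4 − (3/5)·R2: [0, 0, 0, 0, 0, 0]
R5 ← R5 + (2/5)·R2: [0, 0, -3, 5, 1, -4]
R5 ← R5 + R3: [0, 0, 0, 0, 0, 0]
Echelon form has 3 nonzero rows, so rank(T) = 3.
The column space has dimension equal to the rank: 3.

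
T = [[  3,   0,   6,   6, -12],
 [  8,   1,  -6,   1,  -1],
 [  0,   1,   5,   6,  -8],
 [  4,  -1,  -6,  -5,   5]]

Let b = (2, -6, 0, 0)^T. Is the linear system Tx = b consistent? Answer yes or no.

Row reduce the augmented matrix [T | b].
R2 ← R2 − (8/3)·R1: [0, 1, -22, -15, 31, -34/3]
R4 ← R4 − (4/3)·R1: [0, -1, -14, -13, 21, -8/3]
R3 ← R3 − R2: [0, 0, 27, 21, -39, 34/3]
R4 ← R4 + R2: [0, 0, -36, -28, 52, -14]
R4 ← R4 + (4/3)·R3: [0, 0, 0, 0, 0, 10/9]
The echelon form has 4 nonzero rows; the last pivot sits in the augmented column, so rank(T) = 3 but rank([T|b]) = 4.
Since the ranks differ, the system is inconsistent.

no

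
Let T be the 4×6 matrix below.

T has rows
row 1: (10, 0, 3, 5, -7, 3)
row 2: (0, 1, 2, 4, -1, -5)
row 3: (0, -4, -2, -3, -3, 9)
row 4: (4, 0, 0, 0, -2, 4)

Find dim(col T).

4

Row reduce to echelon form.
R4 ← R4 − (2/5)·R1: [0, 0, -6/5, -2, 4/5, 14/5]
R3 ← R3 + (4)·R2: [0, 0, 6, 13, -7, -11]
R4 ← R4 + (1/5)·R3: [0, 0, 0, 3/5, -3/5, 3/5]
Echelon form has 4 nonzero rows, so rank(T) = 4.
The column space has dimension equal to the rank: 4.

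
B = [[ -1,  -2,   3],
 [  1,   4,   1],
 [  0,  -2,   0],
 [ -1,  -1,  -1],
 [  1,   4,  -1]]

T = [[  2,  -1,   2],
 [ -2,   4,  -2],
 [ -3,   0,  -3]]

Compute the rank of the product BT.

First compute BT:
[[ -7,  -7,  -7],
 [ -9,  15,  -9],
 [  4,  -8,   4],
 [  3,  -3,   3],
 [ -3,  15,  -3]]
Now row reduce the product.
R2 ← R2 − (9/7)·R1: [0, 24, 0]
R3 ← R3 + (4/7)·R1: [0, -12, 0]
R4 ← R4 + (3/7)·R1: [0, -6, 0]
R5 ← R5 − (3/7)·R1: [0, 18, 0]
R3 ← R3 + (1/2)·R2: [0, 0, 0]
R4 ← R4 + (1/4)·R2: [0, 0, 0]
R5 ← R5 − (3/4)·R2: [0, 0, 0]
2 nonzero rows, so rank(BT) = 2.

2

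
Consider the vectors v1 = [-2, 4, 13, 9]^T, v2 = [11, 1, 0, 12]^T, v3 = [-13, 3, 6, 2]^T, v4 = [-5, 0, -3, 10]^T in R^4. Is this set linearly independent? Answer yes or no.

yes

Form the matrix with these vectors as rows and row reduce.
R2 ← R2 + (11/2)·R1: [0, 23, 143/2, 123/2]
R3 ← R3 − (13/2)·R1: [0, -23, -157/2, -113/2]
R4 ← R4 − (5/2)·R1: [0, -10, -71/2, -25/2]
R3 ← R3 + R2: [0, 0, -7, 5]
R4 ← R4 + (10/23)·R2: [0, 0, -203/46, 655/46]
R4 ← R4 − (29/46)·R3: [0, 0, 0, 255/23]
4 nonzero rows, so the 4 vectors span a space of dimension 4.
Since 4 = 4, the vectors are linearly independent.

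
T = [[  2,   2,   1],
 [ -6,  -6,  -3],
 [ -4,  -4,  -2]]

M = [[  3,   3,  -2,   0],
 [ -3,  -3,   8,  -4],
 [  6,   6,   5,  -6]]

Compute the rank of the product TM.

First compute TM:
[[  6,   6,  17, -14],
 [-18, -18, -51,  42],
 [-12, -12, -34,  28]]
Now row reduce the product.
R2 ← R2 + (3)·R1: [0, 0, 0, 0]
R3 ← R3 + (2)·R1: [0, 0, 0, 0]
1 nonzero row, so rank(TM) = 1.

1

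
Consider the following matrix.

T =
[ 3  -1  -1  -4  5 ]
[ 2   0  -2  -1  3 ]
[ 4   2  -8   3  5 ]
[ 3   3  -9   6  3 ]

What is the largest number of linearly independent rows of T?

Row reduce to echelon form.
R2 ← R2 − (2/3)·R1: [0, 2/3, -4/3, 5/3, -1/3]
R3 ← R3 − (4/3)·R1: [0, 10/3, -20/3, 25/3, -5/3]
R4 ← R4 − R1: [0, 4, -8, 10, -2]
R3 ← R3 − (5)·R2: [0, 0, 0, 0, 0]
R4 ← R4 − (6)·R2: [0, 0, 0, 0, 0]
Echelon form has 2 nonzero rows, so rank(T) = 2.
The rank gives the maximum number of linearly independent rows: 2.

2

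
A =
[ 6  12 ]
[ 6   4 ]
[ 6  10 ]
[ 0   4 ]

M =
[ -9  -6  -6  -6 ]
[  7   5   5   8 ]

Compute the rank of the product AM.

2

First compute AM:
[[ 30,  24,  24,  60],
 [-26, -16, -16,  -4],
 [ 16,  14,  14,  44],
 [ 28,  20,  20,  32]]
Now row reduce the product.
R2 ← R2 + (13/15)·R1: [0, 24/5, 24/5, 48]
R3 ← R3 − (8/15)·R1: [0, 6/5, 6/5, 12]
R4 ← R4 − (14/15)·R1: [0, -12/5, -12/5, -24]
R3 ← R3 − (1/4)·R2: [0, 0, 0, 0]
R4 ← R4 + (1/2)·R2: [0, 0, 0, 0]
2 nonzero rows, so rank(AM) = 2.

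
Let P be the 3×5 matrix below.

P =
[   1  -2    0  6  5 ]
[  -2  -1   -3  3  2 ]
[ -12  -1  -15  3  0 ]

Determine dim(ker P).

3

Row reduce to echelon form.
R2 ← R2 + (2)·R1: [0, -5, -3, 15, 12]
R3 ← R3 + (12)·R1: [0, -25, -15, 75, 60]
R3 ← R3 − (5)·R2: [0, 0, 0, 0, 0]
2 nonzero rows, so rank(P) = 2.
P has 5 columns; by rank–nullity, nullity = 5 − 2 = 3.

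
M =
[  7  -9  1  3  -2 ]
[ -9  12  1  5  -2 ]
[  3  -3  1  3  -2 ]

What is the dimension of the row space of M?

Row reduce to echelon form.
R2 ← R2 + (9/7)·R1: [0, 3/7, 16/7, 62/7, -32/7]
R3 ← R3 − (3/7)·R1: [0, 6/7, 4/7, 12/7, -8/7]
R3 ← R3 − (2)·R2: [0, 0, -4, -16, 8]
Echelon form has 3 nonzero rows, so rank(M) = 3.
The row space has dimension equal to the rank: 3.

3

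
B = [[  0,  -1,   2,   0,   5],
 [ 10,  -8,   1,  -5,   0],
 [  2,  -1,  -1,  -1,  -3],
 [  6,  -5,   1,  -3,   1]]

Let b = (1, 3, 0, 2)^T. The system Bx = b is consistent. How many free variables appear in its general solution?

3

Row reduce the augmented matrix [B | b].
Swap R1 ↔ R2
R3 ← R3 − (1/5)·R1: [0, 3/5, -6/5, 0, -3, -3/5]
R4 ← R4 − (3/5)·R1: [0, -1/5, 2/5, 0, 1, 1/5]
R3 ← R3 + (3/5)·R2: [0, 0, 0, 0, 0, 0]
R4 ← R4 − (1/5)·R2: [0, 0, 0, 0, 0, 0]
The echelon form has 2 nonzero rows, and every pivot lies in the first 5 columns, so rank(B) = rank([B|b]) = 2.
The system is consistent.
Free variables = (unknowns) − (rank) = 5 − 2 = 3.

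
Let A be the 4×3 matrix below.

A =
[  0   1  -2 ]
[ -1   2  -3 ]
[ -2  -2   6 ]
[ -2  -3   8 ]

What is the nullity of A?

1

Row reduce to echelon form.
Swap R1 ↔ R2
R3 ← R3 − (2)·R1: [0, -6, 12]
R4 ← R4 − (2)·R1: [0, -7, 14]
R3 ← R3 + (6)·R2: [0, 0, 0]
R4 ← R4 + (7)·R2: [0, 0, 0]
2 nonzero rows, so rank(A) = 2.
A has 3 columns; by rank–nullity, nullity = 3 − 2 = 1.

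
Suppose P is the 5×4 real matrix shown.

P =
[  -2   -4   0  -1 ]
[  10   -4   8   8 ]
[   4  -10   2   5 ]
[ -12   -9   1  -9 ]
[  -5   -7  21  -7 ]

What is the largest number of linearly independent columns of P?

3

Row reduce to echelon form.
R2 ← R2 + (5)·R1: [0, -24, 8, 3]
R3 ← R3 + (2)·R1: [0, -18, 2, 3]
R4 ← R4 − (6)·R1: [0, 15, 1, -3]
R5 ← R5 − (5/2)·R1: [0, 3, 21, -9/2]
R3 ← R3 − (3/4)·R2: [0, 0, -4, 3/4]
R4 ← R4 + (5/8)·R2: [0, 0, 6, -9/8]
R5 ← R5 + (1/8)·R2: [0, 0, 22, -33/8]
R4 ← R4 + (3/2)·R3: [0, 0, 0, 0]
R5 ← R5 + (11/2)·R3: [0, 0, 0, 0]
Echelon form has 3 nonzero rows, so rank(P) = 3.
The rank gives the maximum number of linearly independent columns: 3.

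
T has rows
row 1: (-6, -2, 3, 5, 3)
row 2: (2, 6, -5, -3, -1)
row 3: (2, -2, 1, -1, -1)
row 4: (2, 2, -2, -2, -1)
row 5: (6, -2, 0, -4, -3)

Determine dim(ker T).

3

Row reduce to echelon form.
R2 ← R2 + (1/3)·R1: [0, 16/3, -4, -4/3, 0]
R3 ← R3 + (1/3)·R1: [0, -8/3, 2, 2/3, 0]
R4 ← R4 + (1/3)·R1: [0, 4/3, -1, -1/3, 0]
R5 ← R5 + R1: [0, -4, 3, 1, 0]
R3 ← R3 + (1/2)·R2: [0, 0, 0, 0, 0]
R4 ← R4 − (1/4)·R2: [0, 0, 0, 0, 0]
R5 ← R5 + (3/4)·R2: [0, 0, 0, 0, 0]
2 nonzero rows, so rank(T) = 2.
T has 5 columns; by rank–nullity, nullity = 5 − 2 = 3.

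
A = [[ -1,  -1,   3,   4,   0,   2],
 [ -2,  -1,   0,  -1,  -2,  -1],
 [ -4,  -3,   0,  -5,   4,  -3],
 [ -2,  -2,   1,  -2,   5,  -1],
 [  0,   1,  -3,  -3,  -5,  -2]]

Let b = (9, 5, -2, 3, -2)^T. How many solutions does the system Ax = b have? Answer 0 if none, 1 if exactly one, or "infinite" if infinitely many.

0

Row reduce the augmented matrix [A | b].
R2 ← R2 − (2)·R1: [0, 1, -6, -9, -2, -5, -13]
R3 ← R3 − (4)·R1: [0, 1, -12, -21, 4, -11, -38]
R4 ← R4 − (2)·R1: [0, 0, -5, -10, 5, -5, -15]
R3 ← R3 − R2: [0, 0, -6, -12, 6, -6, -25]
R5 ← R5 − R2: [0, 0, 3, 6, -3, 3, 11]
R4 ← R4 − (5/6)·R3: [0, 0, 0, 0, 0, 0, 35/6]
R5 ← R5 + (1/2)·R3: [0, 0, 0, 0, 0, 0, -3/2]
R5 ← R5 + (9/35)·R4: [0, 0, 0, 0, 0, 0, 0]
The echelon form has 4 nonzero rows; the last pivot sits in the augmented column, so rank(A) = 3 but rank([A|b]) = 4.
Since the ranks differ, the system is inconsistent.
It has no solutions.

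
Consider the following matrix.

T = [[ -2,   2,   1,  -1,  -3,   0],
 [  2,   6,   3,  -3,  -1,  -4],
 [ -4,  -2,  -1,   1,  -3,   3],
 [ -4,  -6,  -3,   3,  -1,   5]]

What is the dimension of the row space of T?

Row reduce to echelon form.
R2 ← R2 + R1: [0, 8, 4, -4, -4, -4]
R3 ← R3 − (2)·R1: [0, -6, -3, 3, 3, 3]
R4 ← R4 − (2)·R1: [0, -10, -5, 5, 5, 5]
R3 ← R3 + (3/4)·R2: [0, 0, 0, 0, 0, 0]
R4 ← R4 + (5/4)·R2: [0, 0, 0, 0, 0, 0]
Echelon form has 2 nonzero rows, so rank(T) = 2.
The row space has dimension equal to the rank: 2.

2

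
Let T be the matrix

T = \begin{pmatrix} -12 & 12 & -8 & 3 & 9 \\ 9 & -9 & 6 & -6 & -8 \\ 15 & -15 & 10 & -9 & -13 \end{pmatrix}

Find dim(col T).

Row reduce to echelon form.
R2 ← R2 + (3/4)·R1: [0, 0, 0, -15/4, -5/4]
R3 ← R3 + (5/4)·R1: [0, 0, 0, -21/4, -7/4]
R3 ← R3 − (7/5)·R2: [0, 0, 0, 0, 0]
Echelon form has 2 nonzero rows, so rank(T) = 2.
The column space has dimension equal to the rank: 2.

2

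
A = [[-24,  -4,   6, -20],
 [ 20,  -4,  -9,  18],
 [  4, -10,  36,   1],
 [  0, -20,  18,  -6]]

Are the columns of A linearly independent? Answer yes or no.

Row reduce A to echelon form.
R2 ← R2 + (5/6)·R1: [0, -22/3, -4, 4/3]
R3 ← R3 + (1/6)·R1: [0, -32/3, 37, -7/3]
R3 ← R3 − (16/11)·R2: [0, 0, 471/11, -47/11]
R4 ← R4 − (30/11)·R2: [0, 0, 318/11, -106/11]
R4 ← R4 − (106/157)·R3: [0, 0, 0, -1060/157]
4 pivots among 4 columns.
Every column is a pivot column, so the columns are linearly independent.

yes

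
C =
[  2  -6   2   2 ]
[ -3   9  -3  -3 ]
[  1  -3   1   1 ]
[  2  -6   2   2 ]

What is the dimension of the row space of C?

1

Row reduce to echelon form.
R2 ← R2 + (3/2)·R1: [0, 0, 0, 0]
R3 ← R3 − (1/2)·R1: [0, 0, 0, 0]
R4 ← R4 − R1: [0, 0, 0, 0]
Echelon form has 1 nonzero row, so rank(C) = 1.
The row space has dimension equal to the rank: 1.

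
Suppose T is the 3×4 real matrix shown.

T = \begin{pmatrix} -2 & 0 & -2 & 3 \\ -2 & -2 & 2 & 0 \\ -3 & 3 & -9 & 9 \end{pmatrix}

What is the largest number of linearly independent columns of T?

Row reduce to echelon form.
R2 ← R2 − R1: [0, -2, 4, -3]
R3 ← R3 − (3/2)·R1: [0, 3, -6, 9/2]
R3 ← R3 + (3/2)·R2: [0, 0, 0, 0]
Echelon form has 2 nonzero rows, so rank(T) = 2.
The rank gives the maximum number of linearly independent columns: 2.

2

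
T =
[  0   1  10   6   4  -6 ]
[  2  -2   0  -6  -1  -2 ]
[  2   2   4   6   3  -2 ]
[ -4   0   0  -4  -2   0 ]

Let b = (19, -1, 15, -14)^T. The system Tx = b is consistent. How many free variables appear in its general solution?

Row reduce the augmented matrix [T | b].
Swap R1 ↔ R2
R3 ← R3 − R1: [0, 4, 4, 12, 4, 0, 16]
R4 ← R4 + (2)·R1: [0, -4, 0, -16, -4, -4, -16]
R3 ← R3 − (4)·R2: [0, 0, -36, -12, -12, 24, -60]
R4 ← R4 + (4)·R2: [0, 0, 40, 8, 12, -28, 60]
R4 ← R4 + (10/9)·R3: [0, 0, 0, -16/3, -4/3, -4/3, -20/3]
The echelon form has 4 nonzero rows, and every pivot lies in the first 6 columns, so rank(T) = rank([T|b]) = 4.
The system is consistent.
Free variables = (unknowns) − (rank) = 6 − 4 = 2.

2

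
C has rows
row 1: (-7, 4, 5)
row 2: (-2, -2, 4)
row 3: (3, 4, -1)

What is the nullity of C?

0

Row reduce to echelon form.
R2 ← R2 − (2/7)·R1: [0, -22/7, 18/7]
R3 ← R3 + (3/7)·R1: [0, 40/7, 8/7]
R3 ← R3 + (20/11)·R2: [0, 0, 64/11]
3 nonzero rows, so rank(C) = 3.
C has 3 columns; by rank–nullity, nullity = 3 − 3 = 0.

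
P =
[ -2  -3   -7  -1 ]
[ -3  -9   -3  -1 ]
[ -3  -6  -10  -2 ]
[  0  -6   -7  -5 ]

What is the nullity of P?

Row reduce to echelon form.
R2 ← R2 − (3/2)·R1: [0, -9/2, 15/2, 1/2]
R3 ← R3 − (3/2)·R1: [0, -3/2, 1/2, -1/2]
R3 ← R3 − (1/3)·R2: [0, 0, -2, -2/3]
R4 ← R4 − (4/3)·R2: [0, 0, -17, -17/3]
R4 ← R4 − (17/2)·R3: [0, 0, 0, 0]
3 nonzero rows, so rank(P) = 3.
P has 4 columns; by rank–nullity, nullity = 4 − 3 = 1.

1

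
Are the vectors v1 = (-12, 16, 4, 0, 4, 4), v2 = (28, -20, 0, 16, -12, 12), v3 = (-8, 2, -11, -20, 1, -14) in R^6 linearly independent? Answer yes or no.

Form the matrix with these vectors as rows and row reduce.
R2 ← R2 + (7/3)·R1: [0, 52/3, 28/3, 16, -8/3, 64/3]
R3 ← R3 − (2/3)·R1: [0, -26/3, -41/3, -20, -5/3, -50/3]
R3 ← R3 + (1/2)·R2: [0, 0, -9, -12, -3, -6]
3 nonzero rows, so the 3 vectors span a space of dimension 3.
Since 3 = 3, the vectors are linearly independent.

yes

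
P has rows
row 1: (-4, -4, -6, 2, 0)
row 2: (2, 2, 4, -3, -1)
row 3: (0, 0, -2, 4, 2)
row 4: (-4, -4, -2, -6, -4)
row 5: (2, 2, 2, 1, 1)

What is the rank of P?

Row reduce to echelon form.
R2 ← R2 + (1/2)·R1: [0, 0, 1, -2, -1]
R4 ← R4 − R1: [0, 0, 4, -8, -4]
R5 ← R5 + (1/2)·R1: [0, 0, -1, 2, 1]
R3 ← R3 + (2)·R2: [0, 0, 0, 0, 0]
R4 ← R4 − (4)·R2: [0, 0, 0, 0, 0]
R5 ← R5 + R2: [0, 0, 0, 0, 0]
Echelon form has 2 nonzero rows, so rank(P) = 2.

2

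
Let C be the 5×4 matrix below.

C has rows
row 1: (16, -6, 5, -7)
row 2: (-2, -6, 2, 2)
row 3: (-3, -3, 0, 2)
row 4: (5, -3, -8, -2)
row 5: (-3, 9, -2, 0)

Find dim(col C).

3

Row reduce to echelon form.
R2 ← R2 + (1/8)·R1: [0, -27/4, 21/8, 9/8]
R3 ← R3 + (3/16)·R1: [0, -33/8, 15/16, 11/16]
R4 ← R4 − (5/16)·R1: [0, -9/8, -153/16, 3/16]
R5 ← R5 + (3/16)·R1: [0, 63/8, -17/16, -21/16]
R3 ← R3 − (11/18)·R2: [0, 0, -2/3, 0]
R4 ← R4 − (1/6)·R2: [0, 0, -10, 0]
R5 ← R5 + (7/6)·R2: [0, 0, 2, 0]
R4 ← R4 − (15)·R3: [0, 0, 0, 0]
R5 ← R5 + (3)·R3: [0, 0, 0, 0]
Echelon form has 3 nonzero rows, so rank(C) = 3.
The column space has dimension equal to the rank: 3.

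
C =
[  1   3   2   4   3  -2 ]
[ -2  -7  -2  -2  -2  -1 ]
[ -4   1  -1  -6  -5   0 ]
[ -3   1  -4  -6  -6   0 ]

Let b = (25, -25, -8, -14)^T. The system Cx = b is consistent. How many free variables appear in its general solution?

Row reduce the augmented matrix [C | b].
R2 ← R2 + (2)·R1: [0, -1, 2, 6, 4, -5, 25]
R3 ← R3 + (4)·R1: [0, 13, 7, 10, 7, -8, 92]
R4 ← R4 + (3)·R1: [0, 10, 2, 6, 3, -6, 61]
R3 ← R3 + (13)·R2: [0, 0, 33, 88, 59, -73, 417]
R4 ← R4 + (10)·R2: [0, 0, 22, 66, 43, -56, 311]
R4 ← R4 − (2/3)·R3: [0, 0, 0, 22/3, 11/3, -22/3, 33]
The echelon form has 4 nonzero rows, and every pivot lies in the first 6 columns, so rank(C) = rank([C|b]) = 4.
The system is consistent.
Free variables = (unknowns) − (rank) = 6 − 4 = 2.

2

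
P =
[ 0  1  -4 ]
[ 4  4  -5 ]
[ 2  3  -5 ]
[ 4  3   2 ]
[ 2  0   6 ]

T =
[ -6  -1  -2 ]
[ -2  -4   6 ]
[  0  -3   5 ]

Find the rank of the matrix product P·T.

3

First compute PT:
[[ -2,   8, -14],
 [-32,  -5,  -9],
 [-18,   1, -11],
 [-30, -22,  20],
 [-12, -20,  26]]
Now row reduce the product.
R2 ← R2 − (16)·R1: [0, -133, 215]
R3 ← R3 − (9)·R1: [0, -71, 115]
R4 ← R4 − (15)·R1: [0, -142, 230]
R5 ← R5 − (6)·R1: [0, -68, 110]
R3 ← R3 − (71/133)·R2: [0, 0, 30/133]
R4 ← R4 − (142/133)·R2: [0, 0, 60/133]
R5 ← R5 − (68/133)·R2: [0, 0, 10/133]
R4 ← R4 − (2)·R3: [0, 0, 0]
R5 ← R5 − (1/3)·R3: [0, 0, 0]
3 nonzero rows, so rank(PT) = 3.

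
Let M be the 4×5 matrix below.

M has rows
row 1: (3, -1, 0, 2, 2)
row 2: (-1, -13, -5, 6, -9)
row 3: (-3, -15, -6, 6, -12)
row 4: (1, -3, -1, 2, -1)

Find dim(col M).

Row reduce to echelon form.
R2 ← R2 + (1/3)·R1: [0, -40/3, -5, 20/3, -25/3]
R3 ← R3 + R1: [0, -16, -6, 8, -10]
R4 ← R4 − (1/3)·R1: [0, -8/3, -1, 4/3, -5/3]
R3 ← R3 − (6/5)·R2: [0, 0, 0, 0, 0]
R4 ← R4 − (1/5)·R2: [0, 0, 0, 0, 0]
Echelon form has 2 nonzero rows, so rank(M) = 2.
The column space has dimension equal to the rank: 2.

2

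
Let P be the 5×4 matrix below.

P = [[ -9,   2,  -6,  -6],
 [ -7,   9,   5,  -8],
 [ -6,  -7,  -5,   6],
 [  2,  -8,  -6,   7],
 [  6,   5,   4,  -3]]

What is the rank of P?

4

Row reduce to echelon form.
R2 ← R2 − (7/9)·R1: [0, 67/9, 29/3, -10/3]
R3 ← R3 − (2/3)·R1: [0, -25/3, -1, 10]
R4 ← R4 + (2/9)·R1: [0, -68/9, -22/3, 17/3]
R5 ← R5 + (2/3)·R1: [0, 19/3, 0, -7]
R3 ← R3 + (75/67)·R2: [0, 0, 658/67, 420/67]
R4 ← R4 + (68/67)·R2: [0, 0, 166/67, 153/67]
R5 ← R5 − (57/67)·R2: [0, 0, -551/67, -279/67]
R4 ← R4 − (83/329)·R3: [0, 0, 0, 33/47]
R5 ← R5 + (551/658)·R3: [0, 0, 0, 51/47]
R5 ← R5 − (17/11)·R4: [0, 0, 0, 0]
Echelon form has 4 nonzero rows, so rank(P) = 4.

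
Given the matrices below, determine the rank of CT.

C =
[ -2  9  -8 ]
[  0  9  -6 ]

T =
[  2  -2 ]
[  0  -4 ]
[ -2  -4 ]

First compute CT:
[[ 12,   0],
 [ 12, -12]]
Now row reduce the product.
R2 ← R2 − R1: [0, -12]
2 nonzero rows, so rank(CT) = 2.

2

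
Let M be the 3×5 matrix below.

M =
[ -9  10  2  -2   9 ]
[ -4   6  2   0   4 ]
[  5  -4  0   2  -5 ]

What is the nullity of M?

Row reduce to echelon form.
R2 ← R2 − (4/9)·R1: [0, 14/9, 10/9, 8/9, 0]
R3 ← R3 + (5/9)·R1: [0, 14/9, 10/9, 8/9, 0]
R3 ← R3 − R2: [0, 0, 0, 0, 0]
2 nonzero rows, so rank(M) = 2.
M has 5 columns; by rank–nullity, nullity = 5 − 2 = 3.

3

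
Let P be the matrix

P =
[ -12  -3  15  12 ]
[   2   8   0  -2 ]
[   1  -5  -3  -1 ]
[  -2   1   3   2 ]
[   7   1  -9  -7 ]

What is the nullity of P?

2

Row reduce to echelon form.
R2 ← R2 + (1/6)·R1: [0, 15/2, 5/2, 0]
R3 ← R3 + (1/12)·R1: [0, -21/4, -7/4, 0]
R4 ← R4 − (1/6)·R1: [0, 3/2, 1/2, 0]
R5 ← R5 + (7/12)·R1: [0, -3/4, -1/4, 0]
R3 ← R3 + (7/10)·R2: [0, 0, 0, 0]
R4 ← R4 − (1/5)·R2: [0, 0, 0, 0]
R5 ← R5 + (1/10)·R2: [0, 0, 0, 0]
2 nonzero rows, so rank(P) = 2.
P has 4 columns; by rank–nullity, nullity = 4 − 2 = 2.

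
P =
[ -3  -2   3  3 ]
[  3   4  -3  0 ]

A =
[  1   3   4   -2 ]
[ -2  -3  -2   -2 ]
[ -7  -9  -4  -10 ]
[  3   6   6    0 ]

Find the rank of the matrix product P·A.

2

First compute PA:
[[-11, -12,  -2, -20],
 [ 16,  24,  16,  16]]
Now row reduce the product.
R2 ← R2 + (16/11)·R1: [0, 72/11, 144/11, -144/11]
2 nonzero rows, so rank(PA) = 2.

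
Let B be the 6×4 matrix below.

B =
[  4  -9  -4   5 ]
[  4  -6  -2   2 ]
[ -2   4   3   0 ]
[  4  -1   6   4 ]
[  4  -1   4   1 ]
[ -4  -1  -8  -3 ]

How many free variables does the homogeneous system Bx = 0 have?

Row reduce to echelon form.
R2 ← R2 − R1: [0, 3, 2, -3]
R3 ← R3 + (1/2)·R1: [0, -1/2, 1, 5/2]
R4 ← R4 − R1: [0, 8, 10, -1]
R5 ← R5 − R1: [0, 8, 8, -4]
R6 ← R6 + R1: [0, -10, -12, 2]
R3 ← R3 + (1/6)·R2: [0, 0, 4/3, 2]
R4 ← R4 − (8/3)·R2: [0, 0, 14/3, 7]
R5 ← R5 − (8/3)·R2: [0, 0, 8/3, 4]
R6 ← R6 + (10/3)·R2: [0, 0, -16/3, -8]
R4 ← R4 − (7/2)·R3: [0, 0, 0, 0]
R5 ← R5 − (2)·R3: [0, 0, 0, 0]
R6 ← R6 + (4)·R3: [0, 0, 0, 0]
3 nonzero rows, so rank(B) = 3.
B has 4 columns; by rank–nullity, nullity = 4 − 3 = 1.

1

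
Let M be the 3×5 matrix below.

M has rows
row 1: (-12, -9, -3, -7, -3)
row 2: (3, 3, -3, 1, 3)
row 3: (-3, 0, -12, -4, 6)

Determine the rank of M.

Row reduce to echelon form.
R2 ← R2 + (1/4)·R1: [0, 3/4, -15/4, -3/4, 9/4]
R3 ← R3 − (1/4)·R1: [0, 9/4, -45/4, -9/4, 27/4]
R3 ← R3 − (3)·R2: [0, 0, 0, 0, 0]
Echelon form has 2 nonzero rows, so rank(M) = 2.

2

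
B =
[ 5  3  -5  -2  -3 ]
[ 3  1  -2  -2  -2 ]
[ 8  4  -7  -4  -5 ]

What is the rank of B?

2

Row reduce to echelon form.
R2 ← R2 − (3/5)·R1: [0, -4/5, 1, -4/5, -1/5]
R3 ← R3 − (8/5)·R1: [0, -4/5, 1, -4/5, -1/5]
R3 ← R3 − R2: [0, 0, 0, 0, 0]
Echelon form has 2 nonzero rows, so rank(B) = 2.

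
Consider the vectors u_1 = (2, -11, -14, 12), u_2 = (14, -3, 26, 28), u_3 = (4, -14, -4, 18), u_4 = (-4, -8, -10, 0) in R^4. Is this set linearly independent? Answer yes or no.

yes

Form the matrix with these vectors as rows and row reduce.
R2 ← R2 − (7)·R1: [0, 74, 124, -56]
R3 ← R3 − (2)·R1: [0, 8, 24, -6]
R4 ← R4 + (2)·R1: [0, -30, -38, 24]
R3 ← R3 − (4/37)·R2: [0, 0, 392/37, 2/37]
R4 ← R4 + (15/37)·R2: [0, 0, 454/37, 48/37]
R4 ← R4 − (227/196)·R3: [0, 0, 0, 121/98]
4 nonzero rows, so the 4 vectors span a space of dimension 4.
Since 4 = 4, the vectors are linearly independent.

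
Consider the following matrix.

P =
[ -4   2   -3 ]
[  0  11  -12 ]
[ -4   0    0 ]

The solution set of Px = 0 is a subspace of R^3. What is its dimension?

Row reduce to echelon form.
R3 ← R3 − R1: [0, -2, 3]
R3 ← R3 + (2/11)·R2: [0, 0, 9/11]
3 nonzero rows, so rank(P) = 3.
P has 3 columns; by rank–nullity, nullity = 3 − 3 = 0.

0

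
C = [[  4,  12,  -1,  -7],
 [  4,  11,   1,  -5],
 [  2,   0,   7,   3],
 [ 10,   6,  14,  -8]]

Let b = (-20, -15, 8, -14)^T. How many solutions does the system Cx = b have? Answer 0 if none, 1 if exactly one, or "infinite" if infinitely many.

Row reduce the augmented matrix [C | b].
R2 ← R2 − R1: [0, -1, 2, 2, 5]
R3 ← R3 − (1/2)·R1: [0, -6, 15/2, 13/2, 18]
R4 ← R4 − (5/2)·R1: [0, -24, 33/2, 19/2, 36]
R3 ← R3 − (6)·R2: [0, 0, -9/2, -11/2, -12]
R4 ← R4 − (24)·R2: [0, 0, -63/2, -77/2, -84]
R4 ← R4 − (7)·R3: [0, 0, 0, 0, 0]
The echelon form has 3 nonzero rows, and every pivot lies in the first 4 columns, so rank(C) = rank([C|b]) = 3.
The system is consistent.
rank = 3 < 4 unknowns, so there are infinitely many solutions.

infinite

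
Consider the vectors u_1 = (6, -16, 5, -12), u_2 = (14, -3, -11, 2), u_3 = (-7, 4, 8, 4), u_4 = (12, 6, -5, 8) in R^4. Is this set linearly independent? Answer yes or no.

yes

Form the matrix with these vectors as rows and row reduce.
R2 ← R2 − (7/3)·R1: [0, 103/3, -68/3, 30]
R3 ← R3 + (7/6)·R1: [0, -44/3, 83/6, -10]
R4 ← R4 − (2)·R1: [0, 38, -15, 32]
R3 ← R3 + (44/103)·R2: [0, 0, 855/206, 290/103]
R4 ← R4 − (114/103)·R2: [0, 0, 1039/103, -124/103]
R4 ← R4 − (2078/855)·R3: [0, 0, 0, -1376/171]
4 nonzero rows, so the 4 vectors span a space of dimension 4.
Since 4 = 4, the vectors are linearly independent.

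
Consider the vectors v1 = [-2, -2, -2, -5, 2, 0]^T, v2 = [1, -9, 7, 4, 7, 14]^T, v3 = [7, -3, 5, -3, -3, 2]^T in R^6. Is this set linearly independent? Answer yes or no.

Form the matrix with these vectors as rows and row reduce.
R2 ← R2 + (1/2)·R1: [0, -10, 6, 3/2, 8, 14]
R3 ← R3 + (7/2)·R1: [0, -10, -2, -41/2, 4, 2]
R3 ← R3 − R2: [0, 0, -8, -22, -4, -12]
3 nonzero rows, so the 3 vectors span a space of dimension 3.
Since 3 = 3, the vectors are linearly independent.

yes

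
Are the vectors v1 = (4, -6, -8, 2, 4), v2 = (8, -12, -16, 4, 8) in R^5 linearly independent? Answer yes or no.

Form the matrix with these vectors as rows and row reduce.
R2 ← R2 − (2)·R1: [0, 0, 0, 0, 0]
1 nonzero row, so the 2 vectors span a space of dimension 1.
Since 1 < 2, the vectors are linearly dependent.

no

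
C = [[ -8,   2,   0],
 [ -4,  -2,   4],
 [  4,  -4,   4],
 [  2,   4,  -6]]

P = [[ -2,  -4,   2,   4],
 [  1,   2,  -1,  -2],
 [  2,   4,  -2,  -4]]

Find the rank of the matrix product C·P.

1

First compute CP:
[[ 18,  36, -18, -36],
 [ 14,  28, -14, -28],
 [ -4,  -8,   4,   8],
 [-12, -24,  12,  24]]
Now row reduce the product.
R2 ← R2 − (7/9)·R1: [0, 0, 0, 0]
R3 ← R3 + (2/9)·R1: [0, 0, 0, 0]
R4 ← R4 + (2/3)·R1: [0, 0, 0, 0]
1 nonzero row, so rank(CP) = 1.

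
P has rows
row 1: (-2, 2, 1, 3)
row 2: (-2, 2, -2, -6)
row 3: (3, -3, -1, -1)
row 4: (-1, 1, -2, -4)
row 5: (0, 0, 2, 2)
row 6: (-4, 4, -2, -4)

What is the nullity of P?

1

Row reduce to echelon form.
R2 ← R2 − R1: [0, 0, -3, -9]
R3 ← R3 + (3/2)·R1: [0, 0, 1/2, 7/2]
R4 ← R4 − (1/2)·R1: [0, 0, -5/2, -11/2]
R6 ← R6 − (2)·R1: [0, 0, -4, -10]
R3 ← R3 + (1/6)·R2: [0, 0, 0, 2]
R4 ← R4 − (5/6)·R2: [0, 0, 0, 2]
R5 ← R5 + (2/3)·R2: [0, 0, 0, -4]
R6 ← R6 − (4/3)·R2: [0, 0, 0, 2]
R4 ← R4 − R3: [0, 0, 0, 0]
R5 ← R5 + (2)·R3: [0, 0, 0, 0]
R6 ← R6 − R3: [0, 0, 0, 0]
3 nonzero rows, so rank(P) = 3.
P has 4 columns; by rank–nullity, nullity = 4 − 3 = 1.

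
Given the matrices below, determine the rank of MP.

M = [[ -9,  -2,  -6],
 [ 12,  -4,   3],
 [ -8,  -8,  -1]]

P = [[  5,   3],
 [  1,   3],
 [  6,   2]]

First compute MP:
[[-83, -45],
 [ 74,  30],
 [-54, -50]]
Now row reduce the product.
R2 ← R2 + (74/83)·R1: [0, -840/83]
R3 ← R3 − (54/83)·R1: [0, -1720/83]
R3 ← R3 − (43/21)·R2: [0, 0]
2 nonzero rows, so rank(MP) = 2.

2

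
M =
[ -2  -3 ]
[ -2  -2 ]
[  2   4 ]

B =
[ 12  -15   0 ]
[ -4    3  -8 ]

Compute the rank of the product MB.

2

First compute MB:
[[-12,  21,  24],
 [-16,  24,  16],
 [  8, -18, -32]]
Now row reduce the product.
R2 ← R2 − (4/3)·R1: [0, -4, -16]
R3 ← R3 + (2/3)·R1: [0, -4, -16]
R3 ← R3 − R2: [0, 0, 0]
2 nonzero rows, so rank(MB) = 2.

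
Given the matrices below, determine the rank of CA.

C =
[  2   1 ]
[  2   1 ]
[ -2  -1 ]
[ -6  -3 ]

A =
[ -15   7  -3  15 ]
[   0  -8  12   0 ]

First compute CA:
[[-30,   6,   6,  30],
 [-30,   6,   6,  30],
 [ 30,  -6,  -6, -30],
 [ 90, -18, -18, -90]]
Now row reduce the product.
R2 ← R2 − R1: [0, 0, 0, 0]
R3 ← R3 + R1: [0, 0, 0, 0]
R4 ← R4 + (3)·R1: [0, 0, 0, 0]
1 nonzero row, so rank(CA) = 1.

1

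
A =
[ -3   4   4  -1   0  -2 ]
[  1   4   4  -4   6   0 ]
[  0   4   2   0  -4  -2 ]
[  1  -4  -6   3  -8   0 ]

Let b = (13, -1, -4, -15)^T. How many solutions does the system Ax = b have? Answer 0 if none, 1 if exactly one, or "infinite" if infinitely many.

infinite

Row reduce the augmented matrix [A | b].
R2 ← R2 + (1/3)·R1: [0, 16/3, 16/3, -13/3, 6, -2/3, 10/3]
R4 ← R4 + (1/3)·R1: [0, -8/3, -14/3, 8/3, -8, -2/3, -32/3]
R3 ← R3 − (3/4)·R2: [0, 0, -2, 13/4, -17/2, -3/2, -13/2]
R4 ← R4 + (1/2)·R2: [0, 0, -2, 1/2, -5, -1, -9]
R4 ← R4 − R3: [0, 0, 0, -11/4, 7/2, 1/2, -5/2]
The echelon form has 4 nonzero rows, and every pivot lies in the first 6 columns, so rank(A) = rank([A|b]) = 4.
The system is consistent.
rank = 4 < 6 unknowns, so there are infinitely many solutions.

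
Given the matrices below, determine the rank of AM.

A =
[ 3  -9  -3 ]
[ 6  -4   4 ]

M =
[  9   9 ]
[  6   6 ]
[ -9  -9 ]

First compute AM:
[[  0,   0],
 [ -6,  -6]]
Now row reduce the product.
Swap R1 ↔ R2
1 nonzero row, so rank(AM) = 1.

1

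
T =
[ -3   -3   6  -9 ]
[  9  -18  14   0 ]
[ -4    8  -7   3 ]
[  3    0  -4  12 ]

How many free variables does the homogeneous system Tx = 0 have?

Row reduce to echelon form.
R2 ← R2 + (3)·R1: [0, -27, 32, -27]
R3 ← R3 − (4/3)·R1: [0, 12, -15, 15]
R4 ← R4 + R1: [0, -3, 2, 3]
R3 ← R3 + (4/9)·R2: [0, 0, -7/9, 3]
R4 ← R4 − (1/9)·R2: [0, 0, -14/9, 6]
R4 ← R4 − (2)·R3: [0, 0, 0, 0]
3 nonzero rows, so rank(T) = 3.
T has 4 columns; by rank–nullity, nullity = 4 − 3 = 1.

1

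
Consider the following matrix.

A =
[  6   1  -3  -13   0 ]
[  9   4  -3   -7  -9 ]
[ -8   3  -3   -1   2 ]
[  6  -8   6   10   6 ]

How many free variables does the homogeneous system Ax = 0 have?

Row reduce to echelon form.
R2 ← R2 − (3/2)·R1: [0, 5/2, 3/2, 25/2, -9]
R3 ← R3 + (4/3)·R1: [0, 13/3, -7, -55/3, 2]
R4 ← R4 − R1: [0, -9, 9, 23, 6]
R3 ← R3 − (26/15)·R2: [0, 0, -48/5, -40, 88/5]
R4 ← R4 + (18/5)·R2: [0, 0, 72/5, 68, -132/5]
R4 ← R4 + (3/2)·R3: [0, 0, 0, 8, 0]
4 nonzero rows, so rank(A) = 4.
A has 5 columns; by rank–nullity, nullity = 5 − 4 = 1.

1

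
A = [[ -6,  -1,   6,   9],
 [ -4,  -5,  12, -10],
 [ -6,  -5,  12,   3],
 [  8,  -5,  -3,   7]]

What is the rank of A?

Row reduce to echelon form.
R2 ← R2 − (2/3)·R1: [0, -13/3, 8, -16]
R3 ← R3 − R1: [0, -4, 6, -6]
R4 ← R4 + (4/3)·R1: [0, -19/3, 5, 19]
R3 ← R3 − (12/13)·R2: [0, 0, -18/13, 114/13]
R4 ← R4 − (19/13)·R2: [0, 0, -87/13, 551/13]
R4 ← R4 − (29/6)·R3: [0, 0, 0, 0]
Echelon form has 3 nonzero rows, so rank(A) = 3.

3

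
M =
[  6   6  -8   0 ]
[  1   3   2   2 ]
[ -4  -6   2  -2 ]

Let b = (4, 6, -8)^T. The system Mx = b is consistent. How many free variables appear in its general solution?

2

Row reduce the augmented matrix [M | b].
R2 ← R2 − (1/6)·R1: [0, 2, 10/3, 2, 16/3]
R3 ← R3 + (2/3)·R1: [0, -2, -10/3, -2, -16/3]
R3 ← R3 + R2: [0, 0, 0, 0, 0]
The echelon form has 2 nonzero rows, and every pivot lies in the first 4 columns, so rank(M) = rank([M|b]) = 2.
The system is consistent.
Free variables = (unknowns) − (rank) = 4 − 2 = 2.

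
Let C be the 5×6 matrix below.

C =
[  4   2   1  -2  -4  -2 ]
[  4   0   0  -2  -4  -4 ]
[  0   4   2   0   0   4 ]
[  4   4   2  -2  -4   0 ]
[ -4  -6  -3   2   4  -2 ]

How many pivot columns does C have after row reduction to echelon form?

2

Row reduce to echelon form.
R2 ← R2 − R1: [0, -2, -1, 0, 0, -2]
R4 ← R4 − R1: [0, 2, 1, 0, 0, 2]
R5 ← R5 + R1: [0, -4, -2, 0, 0, -4]
R3 ← R3 + (2)·R2: [0, 0, 0, 0, 0, 0]
R4 ← R4 + R2: [0, 0, 0, 0, 0, 0]
R5 ← R5 − (2)·R2: [0, 0, 0, 0, 0, 0]
Echelon form has 2 nonzero rows, so rank(C) = 2.
Each nonzero row contributes one pivot column: 2 pivot columns.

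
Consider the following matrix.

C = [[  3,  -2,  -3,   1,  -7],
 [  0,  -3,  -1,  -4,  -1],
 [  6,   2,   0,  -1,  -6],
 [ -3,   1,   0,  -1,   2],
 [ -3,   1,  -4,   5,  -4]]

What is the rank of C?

Row reduce to echelon form.
R3 ← R3 − (2)·R1: [0, 6, 6, -3, 8]
R4 ← R4 + R1: [0, -1, -3, 0, -5]
R5 ← R5 + R1: [0, -1, -7, 6, -11]
R3 ← R3 + (2)·R2: [0, 0, 4, -11, 6]
R4 ← R4 − (1/3)·R2: [0, 0, -8/3, 4/3, -14/3]
R5 ← R5 − (1/3)·R2: [0, 0, -20/3, 22/3, -32/3]
R4 ← R4 + (2/3)·R3: [0, 0, 0, -6, -2/3]
R5 ← R5 + (5/3)·R3: [0, 0, 0, -11, -2/3]
R5 ← R5 − (11/6)·R4: [0, 0, 0, 0, 5/9]
Echelon form has 5 nonzero rows, so rank(C) = 5.

5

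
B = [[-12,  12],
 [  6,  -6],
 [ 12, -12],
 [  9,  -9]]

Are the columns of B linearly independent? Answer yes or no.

no

Row reduce B to echelon form.
R2 ← R2 + (1/2)·R1: [0, 0]
R3 ← R3 + R1: [0, 0]
R4 ← R4 + (3/4)·R1: [0, 0]
1 pivot among 2 columns.
Only 1 < 2 pivot columns, so the columns are linearly dependent.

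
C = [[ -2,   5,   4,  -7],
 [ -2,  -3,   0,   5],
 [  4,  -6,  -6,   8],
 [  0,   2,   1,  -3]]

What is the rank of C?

2

Row reduce to echelon form.
R2 ← R2 − R1: [0, -8, -4, 12]
R3 ← R3 + (2)·R1: [0, 4, 2, -6]
R3 ← R3 + (1/2)·R2: [0, 0, 0, 0]
R4 ← R4 + (1/4)·R2: [0, 0, 0, 0]
Echelon form has 2 nonzero rows, so rank(C) = 2.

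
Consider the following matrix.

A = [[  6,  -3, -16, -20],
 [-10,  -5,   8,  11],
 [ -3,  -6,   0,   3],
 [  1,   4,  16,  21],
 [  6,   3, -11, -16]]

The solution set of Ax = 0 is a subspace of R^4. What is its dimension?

Row reduce to echelon form.
R2 ← R2 + (5/3)·R1: [0, -10, -56/3, -67/3]
R3 ← R3 + (1/2)·R1: [0, -15/2, -8, -7]
R4 ← R4 − (1/6)·R1: [0, 9/2, 56/3, 73/3]
R5 ← R5 − R1: [0, 6, 5, 4]
R3 ← R3 − (3/4)·R2: [0, 0, 6, 39/4]
R4 ← R4 + (9/20)·R2: [0, 0, 154/15, 857/60]
R5 ← R5 + (3/5)·R2: [0, 0, -31/5, -47/5]
R4 ← R4 − (77/45)·R3: [0, 0, 0, -12/5]
R5 ← R5 + (31/30)·R3: [0, 0, 0, 27/40]
R5 ← R5 + (9/32)·R4: [0, 0, 0, 0]
4 nonzero rows, so rank(A) = 4.
A has 4 columns; by rank–nullity, nullity = 4 − 4 = 0.

0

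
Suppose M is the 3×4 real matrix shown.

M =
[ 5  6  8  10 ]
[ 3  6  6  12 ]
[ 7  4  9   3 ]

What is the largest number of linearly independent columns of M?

2

Row reduce to echelon form.
R2 ← R2 − (3/5)·R1: [0, 12/5, 6/5, 6]
R3 ← R3 − (7/5)·R1: [0, -22/5, -11/5, -11]
R3 ← R3 + (11/6)·R2: [0, 0, 0, 0]
Echelon form has 2 nonzero rows, so rank(M) = 2.
The rank gives the maximum number of linearly independent columns: 2.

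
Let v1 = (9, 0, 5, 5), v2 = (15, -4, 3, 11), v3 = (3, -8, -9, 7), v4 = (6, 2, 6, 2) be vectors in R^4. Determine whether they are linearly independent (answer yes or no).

Form the matrix with these vectors as rows and row reduce.
R2 ← R2 − (5/3)·R1: [0, -4, -16/3, 8/3]
R3 ← R3 − (1/3)·R1: [0, -8, -32/3, 16/3]
R4 ← R4 − (2/3)·R1: [0, 2, 8/3, -4/3]
R3 ← R3 − (2)·R2: [0, 0, 0, 0]
R4 ← R4 + (1/2)·R2: [0, 0, 0, 0]
2 nonzero rows, so the 4 vectors span a space of dimension 2.
Since 2 < 4, the vectors are linearly dependent.

no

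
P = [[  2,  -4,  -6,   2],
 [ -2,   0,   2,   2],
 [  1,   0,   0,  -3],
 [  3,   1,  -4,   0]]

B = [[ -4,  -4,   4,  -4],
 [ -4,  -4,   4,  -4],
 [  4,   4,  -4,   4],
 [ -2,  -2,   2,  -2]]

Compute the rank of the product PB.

1

First compute PB:
[[-20, -20,  20, -20],
 [ 12,  12, -12,  12],
 [  2,   2,  -2,   2],
 [-32, -32,  32, -32]]
Now row reduce the product.
R2 ← R2 + (3/5)·R1: [0, 0, 0, 0]
R3 ← R3 + (1/10)·R1: [0, 0, 0, 0]
R4 ← R4 − (8/5)·R1: [0, 0, 0, 0]
1 nonzero row, so rank(PB) = 1.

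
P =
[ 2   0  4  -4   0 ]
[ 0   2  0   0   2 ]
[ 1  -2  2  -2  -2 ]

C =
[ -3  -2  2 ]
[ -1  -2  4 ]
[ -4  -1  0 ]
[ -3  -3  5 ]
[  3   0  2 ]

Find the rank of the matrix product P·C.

First compute PC:
[[-10,   4, -16],
 [  4,  -4,  12],
 [ -9,   6, -20]]
Now row reduce the product.
R2 ← R2 + (2/5)·R1: [0, -12/5, 28/5]
R3 ← R3 − (9/10)·R1: [0, 12/5, -28/5]
R3 ← R3 + R2: [0, 0, 0]
2 nonzero rows, so rank(PC) = 2.

2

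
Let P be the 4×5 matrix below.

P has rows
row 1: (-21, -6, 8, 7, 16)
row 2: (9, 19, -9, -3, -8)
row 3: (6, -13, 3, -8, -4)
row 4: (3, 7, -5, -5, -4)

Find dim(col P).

Row reduce to echelon form.
R2 ← R2 + (3/7)·R1: [0, 115/7, -39/7, 0, -8/7]
R3 ← R3 + (2/7)·R1: [0, -103/7, 37/7, -6, 4/7]
R4 ← R4 + (1/7)·R1: [0, 43/7, -27/7, -4, -12/7]
R3 ← R3 + (103/115)·R2: [0, 0, 34/115, -6, -52/115]
R4 ← R4 − (43/115)·R2: [0, 0, -204/115, -4, -148/115]
R4 ← R4 + (6)·R3: [0, 0, 0, -40, -4]
Echelon form has 4 nonzero rows, so rank(P) = 4.
The column space has dimension equal to the rank: 4.

4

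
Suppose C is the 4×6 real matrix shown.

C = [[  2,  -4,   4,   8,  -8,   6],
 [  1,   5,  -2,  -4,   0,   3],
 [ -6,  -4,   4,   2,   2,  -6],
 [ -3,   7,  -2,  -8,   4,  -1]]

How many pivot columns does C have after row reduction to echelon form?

Row reduce to echelon form.
R2 ← R2 − (1/2)·R1: [0, 7, -4, -8, 4, 0]
R3 ← R3 + (3)·R1: [0, -16, 16, 26, -22, 12]
R4 ← R4 + (3/2)·R1: [0, 1, 4, 4, -8, 8]
R3 ← R3 + (16/7)·R2: [0, 0, 48/7, 54/7, -90/7, 12]
R4 ← R4 − (1/7)·R2: [0, 0, 32/7, 36/7, -60/7, 8]
R4 ← R4 − (2/3)·R3: [0, 0, 0, 0, 0, 0]
Echelon form has 3 nonzero rows, so rank(C) = 3.
Each nonzero row contributes one pivot column: 3 pivot columns.

3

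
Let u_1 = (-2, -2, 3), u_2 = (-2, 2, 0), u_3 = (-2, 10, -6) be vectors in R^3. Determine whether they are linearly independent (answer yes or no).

Form the matrix with these vectors as rows and row reduce.
R2 ← R2 − R1: [0, 4, -3]
R3 ← R3 − R1: [0, 12, -9]
R3 ← R3 − (3)·R2: [0, 0, 0]
2 nonzero rows, so the 3 vectors span a space of dimension 2.
Since 2 < 3, the vectors are linearly dependent.

no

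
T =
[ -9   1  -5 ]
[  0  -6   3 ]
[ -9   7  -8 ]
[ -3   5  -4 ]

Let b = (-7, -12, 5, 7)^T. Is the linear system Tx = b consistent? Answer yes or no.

yes

Row reduce the augmented matrix [T | b].
R3 ← R3 − R1: [0, 6, -3, 12]
R4 ← R4 − (1/3)·R1: [0, 14/3, -7/3, 28/3]
R3 ← R3 + R2: [0, 0, 0, 0]
R4 ← R4 + (7/9)·R2: [0, 0, 0, 0]
The echelon form has 2 nonzero rows, and every pivot lies in the first 3 columns, so rank(T) = rank([T|b]) = 2.
The system is consistent.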